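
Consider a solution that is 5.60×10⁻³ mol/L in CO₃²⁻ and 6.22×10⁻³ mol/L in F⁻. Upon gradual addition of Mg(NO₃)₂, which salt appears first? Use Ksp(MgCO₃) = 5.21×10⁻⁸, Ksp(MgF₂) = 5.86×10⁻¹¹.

MgF₂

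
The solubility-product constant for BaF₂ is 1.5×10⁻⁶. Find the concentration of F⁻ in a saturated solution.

1.4×10⁻² M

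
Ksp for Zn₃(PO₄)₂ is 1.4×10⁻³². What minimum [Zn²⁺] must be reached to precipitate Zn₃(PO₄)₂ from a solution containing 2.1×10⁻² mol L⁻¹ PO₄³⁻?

3.2×10⁻¹⁰ M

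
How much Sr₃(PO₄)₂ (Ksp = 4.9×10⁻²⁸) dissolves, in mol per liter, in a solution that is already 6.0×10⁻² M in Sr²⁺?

7.5×10⁻¹³ M

Sr₃(PO₄)₂(s) ⇌ 3 Sr²⁺(aq) + 2 PO₄³⁻(aq)
The solution already contains Sr²⁺ at 6.0×10⁻² M. Let s be the molar solubility of Sr₃(PO₄)₂.
[Sr²⁺] ≈ 6.0×10⁻² M (common ion dominates); [PO₄³⁻] = 2s.
Ksp = [Sr²⁺]^3[PO₄³⁻]^2 = (6.0×10⁻²)^3(2s)^2
(2s)^2 = 4.9×10⁻²⁸ / (6.0×10⁻²)^3 = 2.3×10⁻²⁴
s = 7.5×10⁻¹³ M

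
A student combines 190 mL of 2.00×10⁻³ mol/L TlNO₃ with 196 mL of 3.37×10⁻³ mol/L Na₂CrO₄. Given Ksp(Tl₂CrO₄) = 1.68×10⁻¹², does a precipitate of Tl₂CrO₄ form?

The combined volume is 386 mL.
[Tl⁺] = (2.00×10⁻³)(190)/386 = 9.84×10⁻⁴ mol/L
[CrO₄²⁻] = (3.37×10⁻³)(196)/386 = 1.71×10⁻³ mol/L
Q = [Tl⁺]^2[CrO₄²⁻] = 1.66×10⁻⁹
Since Q (1.66×10⁻⁹) exceeds Ksp (1.68×10⁻¹²), Tl₂CrO₄ will precipitate.

Yes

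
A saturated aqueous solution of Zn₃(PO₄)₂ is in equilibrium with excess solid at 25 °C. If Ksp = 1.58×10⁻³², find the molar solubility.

1.71×10⁻⁷ M

Zn₃(PO₄)₂(s) ⇌ 3 Zn²⁺(aq) + 2 PO₄³⁻(aq)
If s mol/L of Zn₃(PO₄)₂ dissolves, [Zn²⁺] = 3s and [PO₄³⁻] = 2s.
Ksp = [Zn²⁺]^3[PO₄³⁻]^2 = (3s)^3 · (2s)^2 = 108s^5
108s^5 = 1.58×10⁻³²  ⇒  s^5 = 1.46×10⁻³⁴
s = (1.46×10⁻³⁴)^(1/5) = 1.71×10⁻⁷ mol/L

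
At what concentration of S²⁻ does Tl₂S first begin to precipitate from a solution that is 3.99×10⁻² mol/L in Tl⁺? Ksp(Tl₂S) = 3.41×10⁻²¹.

2.14×10⁻¹⁸ M

The threshold for precipitation is Q = Ksp.
Tl₂S(s) ⇌ 2 Tl⁺(aq) + S²⁻(aq)
Ksp = [Tl⁺]^2[S²⁻] = [S²⁻](3.99×10⁻²)^2
[S²⁻] = 3.41×10⁻²¹ / (3.99×10⁻²)^2 = 2.14×10⁻¹⁸
[S²⁻] = 2.14×10⁻¹⁸ mol/L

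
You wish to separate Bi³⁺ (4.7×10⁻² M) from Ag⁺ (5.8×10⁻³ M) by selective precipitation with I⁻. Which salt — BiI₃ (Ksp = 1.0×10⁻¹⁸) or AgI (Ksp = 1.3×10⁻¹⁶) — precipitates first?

AgI

Precipitation of each salt begins when its ion product equals Ksp.
For BiI₃: [I⁻] = (Ksp/[Bi³⁺])^(1/3) = 2.8×10⁻⁶ M
For AgI: [I⁻] = (Ksp/[Ag⁺]) = 2.2×10⁻¹⁴ M
AgI requires the lower [I⁻], so it precipitates first.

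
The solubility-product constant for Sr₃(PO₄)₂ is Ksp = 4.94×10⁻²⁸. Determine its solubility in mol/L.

Sr₃(PO₄)₂(s) ⇌ 3 Sr²⁺(aq) + 2 PO₄³⁻(aq)
If s mol/L of Sr₃(PO₄)₂ dissolves, [Sr²⁺] = 3s and [PO₄³⁻] = 2s.
Ksp = [Sr²⁺]^3[PO₄³⁻]^2 = (3s)^3 · (2s)^2 = 108s^5
108s^5 = 4.94×10⁻²⁸  ⇒  s^5 = 4.57×10⁻³⁰
s = (4.57×10⁻³⁰)^(1/5) = 1.36×10⁻⁶ mol/L

1.36×10⁻⁶ M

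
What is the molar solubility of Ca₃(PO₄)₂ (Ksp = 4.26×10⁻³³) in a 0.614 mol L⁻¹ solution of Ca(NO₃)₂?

Ca₃(PO₄)₂(s) ⇌ 3 Ca²⁺(aq) + 2 PO₄³⁻(aq)
The solution already contains Ca²⁺ at 0.614 mol L⁻¹. Let s be the molar solubility of Ca₃(PO₄)₂.
[Ca²⁺] ≈ 0.614 mol L⁻¹ (common ion dominates); [PO₄³⁻] = 2s.
Ksp = [Ca²⁺]^3[PO₄³⁻]^2 = (0.614)^3(2s)^2
(2s)^2 = 4.26×10⁻³³ / (0.614)^3 = 1.84×10⁻³²
s = 6.78×10⁻¹⁷ mol L⁻¹

6.78×10⁻¹⁷ M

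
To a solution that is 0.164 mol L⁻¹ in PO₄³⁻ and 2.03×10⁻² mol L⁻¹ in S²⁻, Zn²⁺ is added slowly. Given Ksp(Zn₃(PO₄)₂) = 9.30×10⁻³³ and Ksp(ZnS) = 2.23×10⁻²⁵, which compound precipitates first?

ZnS

A salt starts to precipitate once the ion product Q reaches its Ksp.
For Zn₃(PO₄)₂: [Zn²⁺] = (Ksp/[PO₄³⁻]^2)^(1/3) = 7.02×10⁻¹¹ mol L⁻¹
For ZnS: [Zn²⁺] = (Ksp/[S²⁻]) = 1.10×10⁻²³ mol L⁻¹
The smaller threshold [Zn²⁺] is reached first, so ZnS precipitates first.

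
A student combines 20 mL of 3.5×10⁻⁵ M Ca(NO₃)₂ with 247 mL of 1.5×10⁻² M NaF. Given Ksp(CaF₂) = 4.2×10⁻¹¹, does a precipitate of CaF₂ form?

Total volume after mixing = 20 + 247 = 267 mL.
[Ca²⁺] = (3.5×10⁻⁵)(20)/267 = 2.6×10⁻⁶ M
[F⁻] = (1.5×10⁻²)(247)/267 = 1.4×10⁻² M
Q = [Ca²⁺][F⁻]^2 = 5.0×10⁻¹⁰
Because Q > Ksp (5.0×10⁻¹⁰ vs 4.2×10⁻¹¹), a precipitate of CaF₂ forms.

Yes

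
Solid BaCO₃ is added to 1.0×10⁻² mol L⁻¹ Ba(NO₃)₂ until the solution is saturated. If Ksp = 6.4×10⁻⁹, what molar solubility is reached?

BaCO₃(s) ⇌ Ba²⁺(aq) + CO₃²⁻(aq)
With Ba²⁺ already at 1.0×10⁻² mol L⁻¹ and s small, take [Ba²⁺] ≈ 1.0×10⁻² mol L⁻¹ and [CO₃²⁻] = s.
Ksp = [Ba²⁺][CO₃²⁻] = (1.0×10⁻²)s
s = 6.4×10⁻⁹ / (1.0×10⁻²) = 6.4×10⁻⁷
s = 6.4×10⁻⁷ mol L⁻¹

6.4×10⁻⁷ M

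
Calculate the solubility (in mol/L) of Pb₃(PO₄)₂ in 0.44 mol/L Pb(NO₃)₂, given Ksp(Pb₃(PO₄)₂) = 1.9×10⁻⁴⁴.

2.4×10⁻²² M

Pb₃(PO₄)₂(s) ⇌ 3 Pb²⁺(aq) + 2 PO₄³⁻(aq)
Let s be the solubility of Pb₃(PO₄)₂ here. The common ion gives [Pb²⁺] ≈ 0.44 mol/L, and [PO₄³⁻] = 2s.
Ksp = [Pb²⁺]^3[PO₄³⁻]^2 = (0.44)^3(2s)^2
(2s)^2 = 1.9×10⁻⁴⁴ / (0.44)^3 = 2.2×10⁻⁴³
s = 2.4×10⁻²² mol/L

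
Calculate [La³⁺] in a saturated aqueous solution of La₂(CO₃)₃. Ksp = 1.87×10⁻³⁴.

La₂(CO₃)₃(s) ⇌ 2 La³⁺(aq) + 3 CO₃²⁻(aq)
Call the molar solubility s, so that [La³⁺] = 2s and [CO₃²⁻] = 3s.
Ksp = [La³⁺]^2[CO₃²⁻]^3 = (2s)^2 · (3s)^3 = 108s^5 = 1.87×10⁻³⁴
s = 7.04×10⁻⁸ mol L⁻¹
[La³⁺] = 2s = 1.41×10⁻⁷ mol L⁻¹

1.41×10⁻⁷ M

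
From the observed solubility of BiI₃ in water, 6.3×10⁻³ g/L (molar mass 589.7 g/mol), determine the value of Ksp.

Convert to molarity: s = 6.3×10⁻³ / 589.7 = 1.068×10⁻⁵ mol/L
BiI₃(s) ⇌ Bi³⁺(aq) + 3 I⁻(aq)
With molar solubility s: [Bi³⁺] = s, [I⁻] = 3s.
Ksp = [Bi³⁺][I⁻]^3 = s · (3s)^3 = 27s^4
Ksp = 27 × (1.068×10⁻⁵)^4 = 3.5×10⁻¹⁹

Ksp = 3.5×10⁻¹⁹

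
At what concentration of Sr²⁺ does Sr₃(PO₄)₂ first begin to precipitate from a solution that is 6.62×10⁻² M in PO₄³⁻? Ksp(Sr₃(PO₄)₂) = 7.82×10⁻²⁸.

5.63×10⁻⁹ M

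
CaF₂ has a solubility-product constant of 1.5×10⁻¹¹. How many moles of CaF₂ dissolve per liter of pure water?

1.6×10⁻⁴ M

CaF₂(s) ⇌ Ca²⁺(aq) + 2 F⁻(aq)
Call the molar solubility s, so that [Ca²⁺] = s and [F⁻] = 2s.
Ksp = [Ca²⁺][F⁻]^2 = s · (2s)^2 = 4s^3
4s^3 = 1.5×10⁻¹¹  ⇒  s^3 = 3.8×10⁻¹²
s = 1.6×10⁻⁴ mol L⁻¹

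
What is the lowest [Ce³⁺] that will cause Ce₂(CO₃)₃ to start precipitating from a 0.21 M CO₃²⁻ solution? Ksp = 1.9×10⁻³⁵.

4.5×10⁻¹⁷ M

A salt starts to precipitate once the ion product Q reaches its Ksp.
Ce₂(CO₃)₃(s) ⇌ 2 Ce³⁺(aq) + 3 CO₃²⁻(aq)
Ksp = [Ce³⁺]^2[CO₃²⁻]^3 = [Ce³⁺]^2(0.21)^3
[Ce³⁺]^2 = 1.9×10⁻³⁵ / (0.21)^3 = 2.1×10⁻³³
[Ce³⁺] = 4.5×10⁻¹⁷ M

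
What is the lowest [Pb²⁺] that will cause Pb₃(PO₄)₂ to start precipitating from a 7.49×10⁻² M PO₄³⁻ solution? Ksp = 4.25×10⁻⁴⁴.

Precipitation begins when Q = Ksp.
Pb₃(PO₄)₂(s) ⇌ 3 Pb²⁺(aq) + 2 PO₄³⁻(aq)
Ksp = [Pb²⁺]^3[PO₄³⁻]^2 = [Pb²⁺]^3(7.49×10⁻²)^2
[Pb²⁺]^3 = 4.25×10⁻⁴⁴ / (7.49×10⁻²)^2 = 7.58×10⁻⁴²
[Pb²⁺] = 1.96×10⁻¹⁴ M

1.96×10⁻¹⁴ M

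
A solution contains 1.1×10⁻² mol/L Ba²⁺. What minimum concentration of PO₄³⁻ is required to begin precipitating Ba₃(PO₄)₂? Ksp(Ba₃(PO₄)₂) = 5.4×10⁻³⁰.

The threshold for precipitation is Q = Ksp.
Ba₃(PO₄)₂(s) ⇌ 3 Ba²⁺(aq) + 2 PO₄³⁻(aq)
Ksp = [Ba²⁺]^3[PO₄³⁻]^2 = [PO₄³⁻]^2(1.1×10⁻²)^3
[PO₄³⁻]^2 = 5.4×10⁻³⁰ / (1.1×10⁻²)^3 = 4.1×10⁻²⁴
[PO₄³⁻] = 2.0×10⁻¹² mol/L

2.0×10⁻¹² M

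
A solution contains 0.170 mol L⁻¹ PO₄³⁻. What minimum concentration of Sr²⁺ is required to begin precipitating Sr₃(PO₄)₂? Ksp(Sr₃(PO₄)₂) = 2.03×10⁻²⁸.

Each salt precipitates once Q = Ksp for that salt.
Sr₃(PO₄)₂(s) ⇌ 3 Sr²⁺(aq) + 2 PO₄³⁻(aq)
Ksp = [Sr²⁺]^3[PO₄³⁻]^2 = [Sr²⁺]^3(0.170)^2
[Sr²⁺]^3 = 2.03×10⁻²⁸ / (0.170)^2 = 7.02×10⁻²⁷
[Sr²⁺] = 1.92×10⁻⁹ mol L⁻¹

1.92×10⁻⁹ M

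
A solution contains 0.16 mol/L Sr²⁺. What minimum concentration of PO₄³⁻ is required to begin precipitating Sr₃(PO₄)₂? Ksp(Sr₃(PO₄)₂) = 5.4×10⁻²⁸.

The threshold for precipitation is Q = Ksp.
Sr₃(PO₄)₂(s) ⇌ 3 Sr²⁺(aq) + 2 PO₄³⁻(aq)
Ksp = [Sr²⁺]^3[PO₄³⁻]^2 = [PO₄³⁻]^2(0.16)^3
[PO₄³⁻]^2 = 5.4×10⁻²⁸ / (0.16)^3 = 1.3×10⁻²⁵
[PO₄³⁻] = 3.6×10⁻¹³ mol/L

3.6×10⁻¹³ M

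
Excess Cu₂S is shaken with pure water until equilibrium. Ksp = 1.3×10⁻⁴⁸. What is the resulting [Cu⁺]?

Cu₂S(s) ⇌ 2 Cu⁺(aq) + S²⁻(aq)
If s mol/L of Cu₂S dissolves, [Cu⁺] = 2s and [S²⁻] = s.
Ksp = [Cu⁺]^2[S²⁻] = (2s)^2 · s = 4s^3 = 1.3×10⁻⁴⁸
s = 6.9×10⁻¹⁷ M
[Cu⁺] = 2s = 1.4×10⁻¹⁶ M

1.4×10⁻¹⁶ M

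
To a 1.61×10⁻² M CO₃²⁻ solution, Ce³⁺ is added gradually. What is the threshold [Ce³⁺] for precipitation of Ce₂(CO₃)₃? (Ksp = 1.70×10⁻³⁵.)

2.02×10⁻¹⁵ M

The threshold for precipitation is Q = Ksp.
Ce₂(CO₃)₃(s) ⇌ 2 Ce³⁺(aq) + 3 CO₃²⁻(aq)
Ksp = [Ce³⁺]^2[CO₃²⁻]^3 = [Ce³⁺]^2(1.61×10⁻²)^3
[Ce³⁺]^2 = 1.70×10⁻³⁵ / (1.61×10⁻²)^3 = 4.07×10⁻³⁰
[Ce³⁺] = 2.02×10⁻¹⁵ M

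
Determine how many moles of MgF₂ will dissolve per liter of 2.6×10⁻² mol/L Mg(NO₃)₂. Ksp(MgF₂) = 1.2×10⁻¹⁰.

3.4×10⁻⁵ M

MgF₂(s) ⇌ Mg²⁺(aq) + 2 F⁻(aq)
The solution already contains Mg²⁺ at 2.6×10⁻² mol/L. Let s be the molar solubility of MgF₂.
[Mg²⁺] ≈ 2.6×10⁻² mol/L (common ion dominates); [F⁻] = 2s.
Ksp = [Mg²⁺][F⁻]^2 = (2.6×10⁻²)(2s)^2
(2s)^2 = 1.2×10⁻¹⁰ / (2.6×10⁻²) = 4.6×10⁻⁹
s = 3.4×10⁻⁵ mol/L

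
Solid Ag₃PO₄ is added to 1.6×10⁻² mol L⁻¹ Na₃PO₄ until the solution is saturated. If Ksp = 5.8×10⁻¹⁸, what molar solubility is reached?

2.4×10⁻⁶ M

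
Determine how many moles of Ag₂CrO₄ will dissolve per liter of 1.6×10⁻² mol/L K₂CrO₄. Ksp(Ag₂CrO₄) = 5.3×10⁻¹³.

Ag₂CrO₄(s) ⇌ 2 Ag⁺(aq) + CrO₄²⁻(aq)
The solution already contains CrO₄²⁻ at 1.6×10⁻² mol/L. Let s be the molar solubility of Ag₂CrO₄.
[CrO₄²⁻] ≈ 1.6×10⁻² mol/L (common ion dominates); [Ag⁺] = 2s.
Ksp = [Ag⁺]^2[CrO₄²⁻] = (2s)^2(1.6×10⁻²)
(2s)^2 = 5.3×10⁻¹³ / (1.6×10⁻²) = 3.3×10⁻¹¹
s = 2.9×10⁻⁶ mol/L

2.9×10⁻⁶ M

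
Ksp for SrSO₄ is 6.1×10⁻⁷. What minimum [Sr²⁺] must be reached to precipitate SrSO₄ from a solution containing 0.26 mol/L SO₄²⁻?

Each salt precipitates once Q = Ksp for that salt.
SrSO₄(s) ⇌ Sr²⁺(aq) + SO₄²⁻(aq)
Ksp = [Sr²⁺][SO₄²⁻] = [Sr²⁺](0.26)
[Sr²⁺] = 6.1×10⁻⁷ / (0.26) = 2.3×10⁻⁶
[Sr²⁺] = 2.3×10⁻⁶ mol/L

2.3×10⁻⁶ M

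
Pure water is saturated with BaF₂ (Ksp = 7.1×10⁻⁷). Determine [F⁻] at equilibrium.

BaF₂(s) ⇌ Ba²⁺(aq) + 2 F⁻(aq)
With molar solubility s: [Ba²⁺] = s, [F⁻] = 2s.
Ksp = [Ba²⁺][F⁻]^2 = s · (2s)^2 = 4s^3 = 7.1×10⁻⁷
s = 5.6×10⁻³ mol L⁻¹
[F⁻] = 2s = 1.1×10⁻² mol L⁻¹

1.1×10⁻² M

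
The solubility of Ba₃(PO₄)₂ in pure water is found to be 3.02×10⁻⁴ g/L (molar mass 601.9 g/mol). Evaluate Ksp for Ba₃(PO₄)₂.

Ksp = 3.43×10⁻³⁰

s = (3.02×10⁻⁴ g L⁻¹)/(601.9 g mol⁻¹) = 5.0174×10⁻⁷ M
Ba₃(PO₄)₂(s) ⇌ 3 Ba²⁺(aq) + 2 PO₄³⁻(aq)
Let s be the molar solubility. Then [Ba²⁺] = 3s and [PO₄³⁻] = 2s.
Ksp = [Ba²⁺]^3[PO₄³⁻]^2 = (3s)^3 · (2s)^2 = 108s^5
Ksp = 108 × (5.0174×10⁻⁷)^5 = 3.43×10⁻³⁰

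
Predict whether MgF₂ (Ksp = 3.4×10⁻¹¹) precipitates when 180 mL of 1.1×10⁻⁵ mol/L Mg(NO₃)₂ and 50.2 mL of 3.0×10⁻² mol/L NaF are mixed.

After mixing, V = 180 mL + 50.2 mL = 230.2 mL.
[Mg²⁺] = (1.1×10⁻⁵)(180)/230.2 = 8.6×10⁻⁶ mol/L
[F⁻] = (3.0×10⁻²)(50.2)/230.2 = 6.5×10⁻³ mol/L
Q = [Mg²⁺][F⁻]^2 = 3.7×10⁻¹⁰
Q = 3.7×10⁻¹⁰ > Ksp = 3.4×10⁻¹¹, so the solution is supersaturated and MgF₂ precipitates.

Yes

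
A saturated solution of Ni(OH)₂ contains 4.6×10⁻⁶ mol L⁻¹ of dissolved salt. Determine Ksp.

Ksp = 3.9×10⁻¹⁶

Ni(OH)₂(s) ⇌ Ni²⁺(aq) + 2 OH⁻(aq)
If s mol/L of Ni(OH)₂ dissolves, [Ni²⁺] = s and [OH⁻] = 2s.
Ksp = [Ni²⁺][OH⁻]^2 = s · (2s)^2 = 4s^3
Ksp = 4 × (4.6×10⁻⁶)^3 = 3.9×10⁻¹⁶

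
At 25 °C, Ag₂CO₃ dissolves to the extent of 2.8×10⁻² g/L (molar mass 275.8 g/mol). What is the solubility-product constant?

Ksp = 4.2×10⁻¹²

s = (2.8×10⁻² g L⁻¹)/(275.8 g mol⁻¹) = 1.015×10⁻⁴ M
Ag₂CO₃(s) ⇌ 2 Ag⁺(aq) + CO₃²⁻(aq)
For each mole of Ag₂CO₃ that dissolves per liter, [Ag⁺] = 2s and [CO₃²⁻] = s; let s denote this solubility.
Ksp = [Ag⁺]^2[CO₃²⁻] = (2s)^2 · s = 4s^3
Ksp = 4 × (1.015×10⁻⁴)^3 = 4.2×10⁻¹²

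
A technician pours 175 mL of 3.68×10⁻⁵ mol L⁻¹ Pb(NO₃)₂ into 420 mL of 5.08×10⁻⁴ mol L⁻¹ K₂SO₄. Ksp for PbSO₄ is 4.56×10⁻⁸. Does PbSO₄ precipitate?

No

After mixing, V = 175 mL + 420 mL = 595 mL.
[Pb²⁺] = (3.68×10⁻⁵)(175)/595 = 1.08×10⁻⁵ mol L⁻¹
[SO₄²⁻] = (5.08×10⁻⁴)(420)/595 = 3.59×10⁻⁴ mol L⁻¹
Q = [Pb²⁺][SO₄²⁻] = 3.88×10⁻⁹
Q < Ksp (3.88×10⁻⁹ vs 4.56×10⁻⁸); the solution remains unsaturated and no precipitate forms.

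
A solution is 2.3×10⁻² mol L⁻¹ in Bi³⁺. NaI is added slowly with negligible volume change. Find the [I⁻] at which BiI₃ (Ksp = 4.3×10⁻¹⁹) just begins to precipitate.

A salt starts to precipitate once the ion product Q reaches its Ksp.
BiI₃(s) ⇌ Bi³⁺(aq) + 3 I⁻(aq)
Ksp = [Bi³⁺][I⁻]^3 = [I⁻]^3(2.3×10⁻²)
[I⁻]^3 = 4.3×10⁻¹⁹ / (2.3×10⁻²) = 1.9×10⁻¹⁷
[I⁻] = 2.7×10⁻⁶ mol L⁻¹

2.7×10⁻⁶ M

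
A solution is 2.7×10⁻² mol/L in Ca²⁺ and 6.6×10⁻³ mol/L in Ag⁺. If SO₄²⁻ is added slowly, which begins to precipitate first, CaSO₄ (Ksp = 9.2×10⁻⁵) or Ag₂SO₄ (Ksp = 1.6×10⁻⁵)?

CaSO₄

A salt starts to precipitate once the ion product Q reaches its Ksp.
For CaSO₄: [SO₄²⁻] = (Ksp/[Ca²⁺]) = 3.4×10⁻³ mol/L
For Ag₂SO₄: [SO₄²⁻] = (Ksp/[Ag⁺]^2) = 0.37 mol/L
CaSO₄ requires the lower [SO₄²⁻], so it precipitates first.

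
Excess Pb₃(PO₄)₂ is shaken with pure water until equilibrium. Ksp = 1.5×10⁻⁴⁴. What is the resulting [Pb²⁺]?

Pb₃(PO₄)₂(s) ⇌ 3 Pb²⁺(aq) + 2 PO₄³⁻(aq)
Call the molar solubility s, so that [Pb²⁺] = 3s and [PO₄³⁻] = 2s.
Ksp = [Pb²⁺]^3[PO₄³⁻]^2 = (3s)^3 · (2s)^2 = 108s^5 = 1.5×10⁻⁴⁴
s = 6.7×10⁻¹⁰ M
[Pb²⁺] = 3s = 2.0×10⁻⁹ M

2.0×10⁻⁹ M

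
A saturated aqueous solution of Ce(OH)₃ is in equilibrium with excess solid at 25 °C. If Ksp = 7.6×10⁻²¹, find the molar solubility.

4.1×10⁻⁶ M

Ce(OH)₃(s) ⇌ Ce³⁺(aq) + 3 OH⁻(aq)
With molar solubility s: [Ce³⁺] = s, [OH⁻] = 3s.
Ksp = [Ce³⁺][OH⁻]^3 = s · (3s)^3 = 27s^4
27s^4 = 7.6×10⁻²¹  ⇒  s^4 = 2.8×10⁻²²
s = (2.8×10⁻²²)^(1/4) = 4.1×10⁻⁶ mol L⁻¹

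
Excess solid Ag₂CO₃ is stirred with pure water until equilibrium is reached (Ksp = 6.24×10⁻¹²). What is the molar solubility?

1.16×10⁻⁴ M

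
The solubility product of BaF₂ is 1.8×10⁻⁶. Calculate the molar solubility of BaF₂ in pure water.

7.7×10⁻³ M

BaF₂(s) ⇌ Ba²⁺(aq) + 2 F⁻(aq)
Let s be the molar solubility. Then [Ba²⁺] = s and [F⁻] = 2s.
Ksp = [Ba²⁺][F⁻]^2 = s · (2s)^2 = 4s^3
4s^3 = 1.8×10⁻⁶  ⇒  s^3 = 4.5×10⁻⁷
Taking the 3rd root, s = 7.7×10⁻³ mol L⁻¹.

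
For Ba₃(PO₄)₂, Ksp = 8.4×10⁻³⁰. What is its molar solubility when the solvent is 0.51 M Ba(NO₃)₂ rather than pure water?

4.0×10⁻¹⁵ M

Ba₃(PO₄)₂(s) ⇌ 3 Ba²⁺(aq) + 2 PO₄³⁻(aq)
With Ba²⁺ already at 0.51 M and s small, take [Ba²⁺] ≈ 0.51 M and [PO₄³⁻] = 2s.
Ksp = [Ba²⁺]^3[PO₄³⁻]^2 = (0.51)^3(2s)^2
(2s)^2 = 8.4×10⁻³⁰ / (0.51)^3 = 6.3×10⁻²⁹
s = 4.0×10⁻¹⁵ M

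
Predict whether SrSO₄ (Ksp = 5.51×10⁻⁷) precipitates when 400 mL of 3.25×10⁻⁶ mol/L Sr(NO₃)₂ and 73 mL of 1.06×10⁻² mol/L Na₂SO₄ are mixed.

After mixing, V = 400 mL + 73 mL = 473 mL.
[Sr²⁺] = (3.25×10⁻⁶)(400)/473 = 2.75×10⁻⁶ mol/L
[SO₄²⁻] = (1.06×10⁻²)(73)/473 = 1.64×10⁻³ mol/L
Q = [Sr²⁺][SO₄²⁻] = 4.50×10⁻⁹
Q = 4.50×10⁻⁹ < Ksp = 5.51×10⁻⁷, so the solution is unsaturated and no precipitate forms.

No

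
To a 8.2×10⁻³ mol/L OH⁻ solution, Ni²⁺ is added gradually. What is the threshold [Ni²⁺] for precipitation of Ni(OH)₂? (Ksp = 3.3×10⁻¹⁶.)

Precipitation of each salt begins when its ion product equals Ksp.
Ni(OH)₂(s) ⇌ Ni²⁺(aq) + 2 OH⁻(aq)
Ksp = [Ni²⁺][OH⁻]^2 = [Ni²⁺](8.2×10⁻³)^2
[Ni²⁺] = 3.3×10⁻¹⁶ / (8.2×10⁻³)^2 = 4.9×10⁻¹²
[Ni²⁺] = 4.9×10⁻¹² mol/L

4.9×10⁻¹² M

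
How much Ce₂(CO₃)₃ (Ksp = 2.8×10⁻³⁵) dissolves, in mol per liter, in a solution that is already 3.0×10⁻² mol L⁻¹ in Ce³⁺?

1.0×10⁻¹¹ M

Ce₂(CO₃)₃(s) ⇌ 2 Ce³⁺(aq) + 3 CO₃²⁻(aq)
Let s be the solubility of Ce₂(CO₃)₃ here. The common ion gives [Ce³⁺] ≈ 3.0×10⁻² mol L⁻¹, and [CO₃²⁻] = 3s.
Ksp = [Ce³⁺]^2[CO₃²⁻]^3 = (3.0×10⁻²)^2(3s)^3
(3s)^3 = 2.8×10⁻³⁵ / (3.0×10⁻²)^2 = 3.1×10⁻³²
s = 1.0×10⁻¹¹ mol L⁻¹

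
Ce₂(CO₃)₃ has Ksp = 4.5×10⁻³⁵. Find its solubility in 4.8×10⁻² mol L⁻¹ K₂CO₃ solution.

3.2×10⁻¹⁶ M

Ce₂(CO₃)₃(s) ⇌ 2 Ce³⁺(aq) + 3 CO₃²⁻(aq)
CO₃²⁻ is already present at 4.8×10⁻² mol L⁻¹. If s mol/L of Ce₂(CO₃)₃ dissolves, [Ce³⁺] = 2s while [CO₃²⁻] ≈ 4.8×10⁻² mol L⁻¹.
Ksp = [Ce³⁺]^2[CO₃²⁻]^3 = (2s)^2(4.8×10⁻²)^3
(2s)^2 = 4.5×10⁻³⁵ / (4.8×10⁻²)^3 = 4.1×10⁻³¹
s = 3.2×10⁻¹⁶ mol L⁻¹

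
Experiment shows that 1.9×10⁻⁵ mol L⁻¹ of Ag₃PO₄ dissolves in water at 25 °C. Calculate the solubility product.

Ag₃PO₄(s) ⇌ 3 Ag⁺(aq) + PO₄³⁻(aq)
With molar solubility s: [Ag⁺] = 3s, [PO₄³⁻] = s.
Ksp = [Ag⁺]^3[PO₄³⁻] = (3s)^3 · s = 27s^4
Ksp = 27 × (1.9×10⁻⁵)^4 = 3.5×10⁻¹⁸

Ksp = 3.5×10⁻¹⁸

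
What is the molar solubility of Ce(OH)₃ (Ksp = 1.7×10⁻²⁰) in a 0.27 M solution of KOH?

Ce(OH)₃(s) ⇌ Ce³⁺(aq) + 3 OH⁻(aq)
Let s be the solubility of Ce(OH)₃ here. The common ion gives [OH⁻] ≈ 0.27 M, and [Ce³⁺] = s.
Ksp = [Ce³⁺][OH⁻]^3 = s(0.27)^3
s = 1.7×10⁻²⁰ / (0.27)^3 = 8.6×10⁻¹⁹
s = 8.6×10⁻¹⁹ M

8.6×10⁻¹⁹ M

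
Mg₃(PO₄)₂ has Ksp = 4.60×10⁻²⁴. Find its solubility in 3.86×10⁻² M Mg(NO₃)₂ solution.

Mg₃(PO₄)₂(s) ⇌ 3 Mg²⁺(aq) + 2 PO₄³⁻(aq)
Mg²⁺ is already present at 3.86×10⁻² M. If s mol/L of Mg₃(PO₄)₂ dissolves, [PO₄³⁻] = 2s while [Mg²⁺] ≈ 3.86×10⁻² M.
Ksp = [Mg²⁺]^3[PO₄³⁻]^2 = (3.86×10⁻²)^3(2s)^2
(2s)^2 = 4.60×10⁻²⁴ / (3.86×10⁻²)^3 = 8.00×10⁻²⁰
s = 1.41×10⁻¹⁰ M

1.41×10⁻¹⁰ M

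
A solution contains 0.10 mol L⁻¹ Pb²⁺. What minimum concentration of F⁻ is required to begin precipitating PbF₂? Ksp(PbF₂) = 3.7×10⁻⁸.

A salt starts to precipitate once the ion product Q reaches its Ksp.
PbF₂(s) ⇌ Pb²⁺(aq) + 2 F⁻(aq)
Ksp = [Pb²⁺][F⁻]^2 = [F⁻]^2(0.10)
[F⁻]^2 = 3.7×10⁻⁸ / (0.10) = 3.7×10⁻⁷
[F⁻] = 6.1×10⁻⁴ mol L⁻¹

6.1×10⁻⁴ M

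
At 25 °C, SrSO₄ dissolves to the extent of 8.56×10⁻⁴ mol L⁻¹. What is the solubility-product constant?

SrSO₄(s) ⇌ Sr²⁺(aq) + SO₄²⁻(aq)
With molar solubility s: [Sr²⁺] = s, [SO₄²⁻] = s.
Ksp = [Sr²⁺][SO₄²⁻] = s · s = s^2
Ksp = (8.56×10⁻⁴)^2 = 7.33×10⁻⁷

Ksp = 7.33×10⁻⁷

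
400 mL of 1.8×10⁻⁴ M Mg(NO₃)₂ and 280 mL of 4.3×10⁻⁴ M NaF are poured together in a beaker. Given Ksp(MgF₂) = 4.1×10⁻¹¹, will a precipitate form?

Total volume after mixing = 400 + 280 = 680 mL.
[Mg²⁺] = (1.8×10⁻⁴)(400)/680 = 1.1×10⁻⁴ M
[F⁻] = (4.3×10⁻⁴)(280)/680 = 1.8×10⁻⁴ M
Q = [Mg²⁺][F⁻]^2 = 3.3×10⁻¹²
Since Q (3.3×10⁻¹²) is less than Ksp (4.1×10⁻¹¹), no MgF₂ precipitates.

No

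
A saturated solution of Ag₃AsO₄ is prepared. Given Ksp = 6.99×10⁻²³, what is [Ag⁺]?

3.81×10⁻⁶ M

Ag₃AsO₄(s) ⇌ 3 Ag⁺(aq) + AsO₄³⁻(aq)
For each mole of Ag₃AsO₄ that dissolves per liter, [Ag⁺] = 3s and [AsO₄³⁻] = s; let s denote this solubility.
Ksp = [Ag⁺]^3[AsO₄³⁻] = (3s)^3 · s = 27s^4 = 6.99×10⁻²³
s = 1.27×10⁻⁶ mol L⁻¹
[Ag⁺] = 3s = 3.81×10⁻⁶ mol L⁻¹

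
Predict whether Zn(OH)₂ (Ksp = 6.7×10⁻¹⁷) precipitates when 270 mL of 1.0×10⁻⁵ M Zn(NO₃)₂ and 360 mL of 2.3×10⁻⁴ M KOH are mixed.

Yes

The combined volume is 630 mL.
[Zn²⁺] = (1.0×10⁻⁵)(270)/630 = 4.3×10⁻⁶ M
[OH⁻] = (2.3×10⁻⁴)(360)/630 = 1.3×10⁻⁴ M
Q = [Zn²⁺][OH⁻]^2 = 7.4×10⁻¹⁴
Because Q > Ksp (7.4×10⁻¹⁴ vs 6.7×10⁻¹⁷), a precipitate of Zn(OH)₂ forms.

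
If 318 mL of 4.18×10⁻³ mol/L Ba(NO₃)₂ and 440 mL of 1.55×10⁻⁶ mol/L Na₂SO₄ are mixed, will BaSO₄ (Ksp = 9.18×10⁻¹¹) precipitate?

Yes

Total volume after mixing = 318 + 440 = 758 mL.
[Ba²⁺] = (4.18×10⁻³)(318)/758 = 1.75×10⁻³ mol/L
[SO₄²⁻] = (1.55×10⁻⁶)(440)/758 = 9.00×10⁻⁷ mol/L
Q = [Ba²⁺][SO₄²⁻] = 1.58×10⁻⁹
Since Q (1.58×10⁻⁹) exceeds Ksp (9.18×10⁻¹¹), BaSO₄ will precipitate.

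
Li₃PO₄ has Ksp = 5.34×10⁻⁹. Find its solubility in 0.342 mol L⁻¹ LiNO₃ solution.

1.33×10⁻⁷ M

Li₃PO₄(s) ⇌ 3 Li⁺(aq) + PO₄³⁻(aq)
Let s be the solubility of Li₃PO₄ here. The common ion gives [Li⁺] ≈ 0.342 mol L⁻¹, and [PO₄³⁻] = s.
Ksp = [Li⁺]^3[PO₄³⁻] = (0.342)^3s
s = 5.34×10⁻⁹ / (0.342)^3 = 1.33×10⁻⁷
s = 1.33×10⁻⁷ mol L⁻¹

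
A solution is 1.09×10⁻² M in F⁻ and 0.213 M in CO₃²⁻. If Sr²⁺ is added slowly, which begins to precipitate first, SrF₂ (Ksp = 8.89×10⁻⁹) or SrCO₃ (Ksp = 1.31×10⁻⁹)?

SrCO₃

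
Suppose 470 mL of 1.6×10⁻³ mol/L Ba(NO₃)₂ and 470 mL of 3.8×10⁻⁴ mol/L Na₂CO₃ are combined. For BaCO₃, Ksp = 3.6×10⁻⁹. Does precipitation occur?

Yes

After mixing, V = 470 mL + 470 mL = 940 mL.
[Ba²⁺] = (1.6×10⁻³)(470)/940 = 8.0×10⁻⁴ mol/L
[CO₃²⁻] = (3.8×10⁻⁴)(470)/940 = 1.9×10⁻⁴ mol/L
Q = [Ba²⁺][CO₃²⁻] = 1.5×10⁻⁷
Because Q > Ksp (1.5×10⁻⁷ vs 3.6×10⁻⁹), a precipitate of BaCO₃ forms.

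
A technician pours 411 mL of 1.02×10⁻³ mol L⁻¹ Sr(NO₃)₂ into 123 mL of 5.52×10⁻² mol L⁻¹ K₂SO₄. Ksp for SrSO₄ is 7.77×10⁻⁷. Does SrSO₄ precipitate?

Yes

Total volume after mixing = 411 + 123 = 534 mL.
[Sr²⁺] = (1.02×10⁻³)(411)/534 = 7.85×10⁻⁴ mol L⁻¹
[SO₄²⁻] = (5.52×10⁻²)(123)/534 = 1.27×10⁻² mol L⁻¹
Q = [Sr²⁺][SO₄²⁻] = 9.98×10⁻⁶
Since Q (9.98×10⁻⁶) exceeds Ksp (7.77×10⁻⁷), SrSO₄ will precipitate.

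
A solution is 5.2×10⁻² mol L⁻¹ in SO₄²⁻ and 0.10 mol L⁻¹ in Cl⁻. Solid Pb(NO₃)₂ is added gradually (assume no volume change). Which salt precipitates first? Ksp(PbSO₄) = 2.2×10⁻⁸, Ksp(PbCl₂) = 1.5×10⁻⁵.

PbSO₄

Precipitation of each salt begins when its ion product equals Ksp.
For PbSO₄: [Pb²⁺] = (Ksp/[SO₄²⁻]) = 4.2×10⁻⁷ mol L⁻¹
For PbCl₂: [Pb²⁺] = (Ksp/[Cl⁻]^2) = 1.5×10⁻³ mol L⁻¹
Since PbSO₄ needs less Pb²⁺ to reach saturation, it precipitates first.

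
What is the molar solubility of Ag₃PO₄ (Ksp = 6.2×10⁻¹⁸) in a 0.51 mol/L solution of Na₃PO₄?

Ag₃PO₄(s) ⇌ 3 Ag⁺(aq) + PO₄³⁻(aq)
Let s be the solubility of Ag₃PO₄ here. The common ion gives [PO₄³⁻] ≈ 0.51 mol/L, and [Ag⁺] = 3s.
Ksp = [Ag⁺]^3[PO₄³⁻] = (3s)^3(0.51)
(3s)^3 = 6.2×10⁻¹⁸ / (0.51) = 1.2×10⁻¹⁷
s = 7.7×10⁻⁷ mol/L

7.7×10⁻⁷ M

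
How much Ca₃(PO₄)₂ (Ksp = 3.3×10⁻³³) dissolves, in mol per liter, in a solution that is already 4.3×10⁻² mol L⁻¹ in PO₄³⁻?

4.0×10⁻¹¹ M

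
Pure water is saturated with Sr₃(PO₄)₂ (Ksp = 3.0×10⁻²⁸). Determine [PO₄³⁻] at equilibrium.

2.5×10⁻⁶ M

Sr₃(PO₄)₂(s) ⇌ 3 Sr²⁺(aq) + 2 PO₄³⁻(aq)
For each mole of Sr₃(PO₄)₂ that dissolves per liter, [Sr²⁺] = 3s and [PO₄³⁻] = 2s; let s denote this solubility.
Ksp = [Sr²⁺]^3[PO₄³⁻]^2 = (3s)^3 · (2s)^2 = 108s^5 = 3.0×10⁻²⁸
s = 1.2×10⁻⁶ mol/L
[PO₄³⁻] = 2s = 2.5×10⁻⁶ mol/L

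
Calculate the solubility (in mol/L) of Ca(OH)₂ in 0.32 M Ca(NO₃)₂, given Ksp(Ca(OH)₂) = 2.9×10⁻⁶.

Ca(OH)₂(s) ⇌ Ca²⁺(aq) + 2 OH⁻(aq)
Let s be the solubility of Ca(OH)₂ here. The common ion gives [Ca²⁺] ≈ 0.32 M, and [OH⁻] = 2s.
Ksp = [Ca²⁺][OH⁻]^2 = (0.32)(2s)^2
(2s)^2 = 2.9×10⁻⁶ / (0.32) = 9.1×10⁻⁶
s = 1.5×10⁻³ M

1.5×10⁻³ M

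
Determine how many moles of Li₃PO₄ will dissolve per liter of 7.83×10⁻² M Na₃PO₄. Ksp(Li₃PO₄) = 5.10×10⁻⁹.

1.34×10⁻³ M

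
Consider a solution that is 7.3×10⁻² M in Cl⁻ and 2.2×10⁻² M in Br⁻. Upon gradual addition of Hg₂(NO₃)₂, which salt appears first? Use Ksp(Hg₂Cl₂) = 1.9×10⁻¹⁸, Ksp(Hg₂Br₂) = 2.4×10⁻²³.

The threshold for precipitation is Q = Ksp.
For Hg₂Cl₂: [Hg₂²⁺] = (Ksp/[Cl⁻]^2) = 3.6×10⁻¹⁶ M
For Hg₂Br₂: [Hg₂²⁺] = (Ksp/[Br⁻]^2) = 5.0×10⁻²⁰ M
The smaller threshold [Hg₂²⁺] is reached first, so Hg₂Br₂ precipitates first.

Hg₂Br₂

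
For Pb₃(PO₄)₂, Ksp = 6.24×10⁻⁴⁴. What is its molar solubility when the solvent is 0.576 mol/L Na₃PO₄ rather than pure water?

1.91×10⁻¹⁵ M

Pb₃(PO₄)₂(s) ⇌ 3 Pb²⁺(aq) + 2 PO₄³⁻(aq)
The solution already contains PO₄³⁻ at 0.576 mol/L. Let s be the molar solubility of Pb₃(PO₄)₂.
[PO₄³⁻] ≈ 0.576 mol/L (common ion dominates); [Pb²⁺] = 3s.
Ksp = [Pb²⁺]^3[PO₄³⁻]^2 = (3s)^3(0.576)^2
(3s)^3 = 6.24×10⁻⁴⁴ / (0.576)^2 = 1.88×10⁻⁴³
s = 1.91×10⁻¹⁵ mol/L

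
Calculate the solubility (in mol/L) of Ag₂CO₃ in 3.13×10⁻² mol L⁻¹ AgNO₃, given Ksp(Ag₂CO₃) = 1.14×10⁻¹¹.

Ag₂CO₃(s) ⇌ 2 Ag⁺(aq) + CO₃²⁻(aq)
Ag⁺ is already present at 3.13×10⁻² mol L⁻¹. If s mol/L of Ag₂CO₃ dissolves, [CO₃²⁻] = s while [Ag⁺] ≈ 3.13×10⁻² mol L⁻¹.
Ksp = [Ag⁺]^2[CO₃²⁻] = (3.13×10⁻²)^2s
s = 1.14×10⁻¹¹ / (3.13×10⁻²)^2 = 1.16×10⁻⁸
s = 1.16×10⁻⁸ mol L⁻¹

1.16×10⁻⁸ M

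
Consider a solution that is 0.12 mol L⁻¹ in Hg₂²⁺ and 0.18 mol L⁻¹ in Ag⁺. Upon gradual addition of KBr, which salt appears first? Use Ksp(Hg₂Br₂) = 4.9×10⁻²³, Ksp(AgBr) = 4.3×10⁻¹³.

AgBr

A salt starts to precipitate once the ion product Q reaches its Ksp.
For Hg₂Br₂: [Br⁻] = (Ksp/[Hg₂²⁺])^(1/2) = 2.0×10⁻¹¹ mol L⁻¹
For AgBr: [Br⁻] = (Ksp/[Ag⁺]) = 2.4×10⁻¹² mol L⁻¹
Since AgBr needs less Br⁻ to reach saturation, it precipitates first.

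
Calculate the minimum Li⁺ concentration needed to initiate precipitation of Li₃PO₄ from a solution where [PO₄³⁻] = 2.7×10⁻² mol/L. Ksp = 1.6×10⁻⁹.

Precipitation of each salt begins when its ion product equals Ksp.
Li₃PO₄(s) ⇌ 3 Li⁺(aq) + PO₄³⁻(aq)
Ksp = [Li⁺]^3[PO₄³⁻] = [Li⁺]^3(2.7×10⁻²)
[Li⁺]^3 = 1.6×10⁻⁹ / (2.7×10⁻²) = 5.9×10⁻⁸
[Li⁺] = 3.9×10⁻³ mol/L

3.9×10⁻³ M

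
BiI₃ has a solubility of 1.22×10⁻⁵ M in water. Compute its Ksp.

BiI₃(s) ⇌ Bi³⁺(aq) + 3 I⁻(aq)
If s mol/L of BiI₃ dissolves, [Bi³⁺] = s and [I⁻] = 3s.
Ksp = [Bi³⁺][I⁻]^3 = s · (3s)^3 = 27s^4
Ksp = 27 × (1.22×10⁻⁵)^4 = 5.98×10⁻¹⁹

Ksp = 5.98×10⁻¹⁹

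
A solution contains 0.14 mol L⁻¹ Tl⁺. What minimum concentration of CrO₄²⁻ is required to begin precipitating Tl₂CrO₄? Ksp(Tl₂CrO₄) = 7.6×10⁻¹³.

3.9×10⁻¹¹ M

A salt starts to precipitate once the ion product Q reaches its Ksp.
Tl₂CrO₄(s) ⇌ 2 Tl⁺(aq) + CrO₄²⁻(aq)
Ksp = [Tl⁺]^2[CrO₄²⁻] = [CrO₄²⁻](0.14)^2
[CrO₄²⁻] = 7.6×10⁻¹³ / (0.14)^2 = 3.9×10⁻¹¹
[CrO₄²⁻] = 3.9×10⁻¹¹ mol L⁻¹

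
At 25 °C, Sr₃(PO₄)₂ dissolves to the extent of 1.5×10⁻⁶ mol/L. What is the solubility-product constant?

Sr₃(PO₄)₂(s) ⇌ 3 Sr²⁺(aq) + 2 PO₄³⁻(aq)
Call the molar solubility s, so that [Sr²⁺] = 3s and [PO₄³⁻] = 2s.
Ksp = [Sr²⁺]^3[PO₄³⁻]^2 = (3s)^3 · (2s)^2 = 108s^5
Ksp = 108 × (1.5×10⁻⁶)^5 = 8.2×10⁻²⁸

Ksp = 8.2×10⁻²⁸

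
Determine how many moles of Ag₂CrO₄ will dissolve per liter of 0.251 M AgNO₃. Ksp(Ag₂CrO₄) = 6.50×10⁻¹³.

Ag₂CrO₄(s) ⇌ 2 Ag⁺(aq) + CrO₄²⁻(aq)
Let s be the solubility of Ag₂CrO₄ here. The common ion gives [Ag⁺] ≈ 0.251 M, and [CrO₄²⁻] = s.
Ksp = [Ag⁺]^2[CrO₄²⁻] = (0.251)^2s
s = 6.50×10⁻¹³ / (0.251)^2 = 1.03×10⁻¹¹
s = 1.03×10⁻¹¹ M

1.03×10⁻¹¹ M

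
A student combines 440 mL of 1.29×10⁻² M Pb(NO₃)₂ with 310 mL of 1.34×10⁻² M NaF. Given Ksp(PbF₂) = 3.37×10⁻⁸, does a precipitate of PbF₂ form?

Total volume after mixing = 440 + 310 = 750 mL.
[Pb²⁺] = (1.29×10⁻²)(440)/750 = 7.57×10⁻³ M
[F⁻] = (1.34×10⁻²)(310)/750 = 5.54×10⁻³ M
Q = [Pb²⁺][F⁻]^2 = 2.32×10⁻⁷
Since Q (2.32×10⁻⁷) exceeds Ksp (3.37×10⁻⁸), PbF₂ will precipitate.

Yes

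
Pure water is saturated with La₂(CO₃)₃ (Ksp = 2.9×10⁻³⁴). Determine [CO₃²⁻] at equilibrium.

2.3×10⁻⁷ M

La₂(CO₃)₃(s) ⇌ 2 La³⁺(aq) + 3 CO₃²⁻(aq)
For each mole of La₂(CO₃)₃ that dissolves per liter, [La³⁺] = 2s and [CO₃²⁻] = 3s; let s denote this solubility.
Ksp = [La³⁺]^2[CO₃²⁻]^3 = (2s)^2 · (3s)^3 = 108s^5 = 2.9×10⁻³⁴
s = 7.7×10⁻⁸ mol/L
[CO₃²⁻] = 3s = 2.3×10⁻⁷ mol/L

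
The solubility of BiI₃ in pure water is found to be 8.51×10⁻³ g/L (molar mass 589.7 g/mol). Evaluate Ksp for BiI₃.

Convert to molarity: s = 8.51×10⁻³ / 589.7 = 1.4431×10⁻⁵ mol/L
BiI₃(s) ⇌ Bi³⁺(aq) + 3 I⁻(aq)
If s mol/L of BiI₃ dissolves, [Bi³⁺] = s and [I⁻] = 3s.
Ksp = [Bi³⁺][I⁻]^3 = s · (3s)^3 = 27s^4
Ksp = 27 × (1.4431×10⁻⁵)^4 = 1.17×10⁻¹⁸

Ksp = 1.17×10⁻¹⁸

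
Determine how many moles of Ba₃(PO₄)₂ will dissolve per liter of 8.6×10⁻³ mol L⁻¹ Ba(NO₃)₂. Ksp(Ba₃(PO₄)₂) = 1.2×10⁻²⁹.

2.2×10⁻¹² M

Ba₃(PO₄)₂(s) ⇌ 3 Ba²⁺(aq) + 2 PO₄³⁻(aq)
With Ba²⁺ already at 8.6×10⁻³ mol L⁻¹ and s small, take [Ba²⁺] ≈ 8.6×10⁻³ mol L⁻¹ and [PO₄³⁻] = 2s.
Ksp = [Ba²⁺]^3[PO₄³⁻]^2 = (8.6×10⁻³)^3(2s)^2
(2s)^2 = 1.2×10⁻²⁹ / (8.6×10⁻³)^3 = 1.9×10⁻²³
s = 2.2×10⁻¹² mol L⁻¹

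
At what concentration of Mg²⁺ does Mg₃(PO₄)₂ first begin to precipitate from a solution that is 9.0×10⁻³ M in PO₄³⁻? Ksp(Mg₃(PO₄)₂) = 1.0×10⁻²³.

Each salt precipitates once Q = Ksp for that salt.
Mg₃(PO₄)₂(s) ⇌ 3 Mg²⁺(aq) + 2 PO₄³⁻(aq)
Ksp = [Mg²⁺]^3[PO₄³⁻]^2 = [Mg²⁺]^3(9.0×10⁻³)^2
[Mg²⁺]^3 = 1.0×10⁻²³ / (9.0×10⁻³)^2 = 1.2×10⁻¹⁹
[Mg²⁺] = 5.0×10⁻⁷ M

5.0×10⁻⁷ M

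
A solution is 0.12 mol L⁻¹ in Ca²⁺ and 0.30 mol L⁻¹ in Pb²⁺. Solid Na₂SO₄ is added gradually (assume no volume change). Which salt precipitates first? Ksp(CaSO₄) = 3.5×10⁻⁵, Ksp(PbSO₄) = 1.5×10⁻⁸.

A salt starts to precipitate once the ion product Q reaches its Ksp.
For CaSO₄: [SO₄²⁻] = (Ksp/[Ca²⁺]) = 2.9×10⁻⁴ mol L⁻¹
For PbSO₄: [SO₄²⁻] = (Ksp/[Pb²⁺]) = 5.0×10⁻⁸ mol L⁻¹
The smaller threshold [SO₄²⁻] is reached first, so PbSO₄ precipitates first.

PbSO₄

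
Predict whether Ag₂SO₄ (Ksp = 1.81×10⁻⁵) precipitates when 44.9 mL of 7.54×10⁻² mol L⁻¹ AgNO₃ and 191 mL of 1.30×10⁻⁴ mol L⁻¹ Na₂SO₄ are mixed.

Total volume after mixing = 44.9 + 191 = 235.9 mL.
[Ag⁺] = (7.54×10⁻²)(44.9)/235.9 = 1.44×10⁻² mol L⁻¹
[SO₄²⁻] = (1.30×10⁻⁴)(191)/235.9 = 1.05×10⁻⁴ mol L⁻¹
Q = [Ag⁺]^2[SO₄²⁻] = 2.17×10⁻⁸
Since Q (2.17×10⁻⁸) is less than Ksp (1.81×10⁻⁵), no Ag₂SO₄ precipitates.

No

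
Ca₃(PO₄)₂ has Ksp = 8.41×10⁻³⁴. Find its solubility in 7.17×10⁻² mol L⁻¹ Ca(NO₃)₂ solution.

Ca₃(PO₄)₂(s) ⇌ 3 Ca²⁺(aq) + 2 PO₄³⁻(aq)
Ca²⁺ is already present at 7.17×10⁻² mol L⁻¹. If s mol/L of Ca₃(PO₄)₂ dissolves, [PO₄³⁻] = 2s while [Ca²⁺] ≈ 7.17×10⁻² mol L⁻¹.
Ksp = [Ca²⁺]^3[PO₄³⁻]^2 = (7.17×10⁻²)^3(2s)^2
(2s)^2 = 8.41×10⁻³⁴ / (7.17×10⁻²)^3 = 2.28×10⁻³⁰
s = 7.55×10⁻¹⁶ mol L⁻¹

7.55×10⁻¹⁶ M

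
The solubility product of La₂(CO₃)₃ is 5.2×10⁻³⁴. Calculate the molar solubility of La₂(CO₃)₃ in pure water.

La₂(CO₃)₃(s) ⇌ 2 La³⁺(aq) + 3 CO₃²⁻(aq)
For each mole of La₂(CO₃)₃ that dissolves per liter, [La³⁺] = 2s and [CO₃²⁻] = 3s; let s denote this solubility.
Ksp = [La³⁺]^2[CO₃²⁻]^3 = (2s)^2 · (3s)^3 = 108s^5
108s^5 = 5.2×10⁻³⁴  ⇒  s^5 = 4.8×10⁻³⁶
Taking the 5th root, s = 8.6×10⁻⁸ M.

8.6×10⁻⁸ M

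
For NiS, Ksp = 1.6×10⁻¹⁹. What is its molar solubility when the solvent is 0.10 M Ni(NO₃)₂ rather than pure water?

1.6×10⁻¹⁸ M

NiS(s) ⇌ Ni²⁺(aq) + S²⁻(aq)
With Ni²⁺ already at 0.10 M and s small, take [Ni²⁺] ≈ 0.10 M and [S²⁻] = s.
Ksp = [Ni²⁺][S²⁻] = (0.10)s
s = 1.6×10⁻¹⁹ / (0.10) = 1.6×10⁻¹⁸
s = 1.6×10⁻¹⁸ M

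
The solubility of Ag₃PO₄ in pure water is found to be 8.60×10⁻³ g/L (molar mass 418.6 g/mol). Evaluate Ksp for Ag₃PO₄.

Molar solubility s = (8.60×10⁻³ g/L) / (418.6 g/mol) = 2.0545×10⁻⁵ mol/L
Ag₃PO₄(s) ⇌ 3 Ag⁺(aq) + PO₄³⁻(aq)
If s mol/L of Ag₃PO₄ dissolves, [Ag⁺] = 3s and [PO₄³⁻] = s.
Ksp = [Ag⁺]^3[PO₄³⁻] = (3s)^3 · s = 27s^4
Ksp = 27 × (2.0545×10⁻⁵)^4 = 4.81×10⁻¹⁸

Ksp = 4.81×10⁻¹⁸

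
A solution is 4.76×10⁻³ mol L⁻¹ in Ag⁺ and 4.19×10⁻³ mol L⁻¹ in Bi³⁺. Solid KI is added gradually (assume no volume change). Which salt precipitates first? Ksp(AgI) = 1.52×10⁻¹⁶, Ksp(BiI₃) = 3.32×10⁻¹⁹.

Precipitation of each salt begins when its ion product equals Ksp.
For AgI: [I⁻] = (Ksp/[Ag⁺]) = 3.19×10⁻¹⁴ mol L⁻¹
For BiI₃: [I⁻] = (Ksp/[Bi³⁺])^(1/3) = 4.30×10⁻⁶ mol L⁻¹
The smaller threshold [I⁻] is reached first, so AgI precipitates first.

AgI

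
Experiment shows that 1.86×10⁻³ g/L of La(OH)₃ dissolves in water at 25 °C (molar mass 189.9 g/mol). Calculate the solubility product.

Molar solubility s = (1.86×10⁻³ g/L) / (189.9 g/mol) = 9.7946×10⁻⁶ mol/L
La(OH)₃(s) ⇌ La³⁺(aq) + 3 OH⁻(aq)
With molar solubility s: [La³⁺] = s, [OH⁻] = 3s.
Ksp = [La³⁺][OH⁻]^3 = s · (3s)^3 = 27s^4
Ksp = 27 × (9.7946×10⁻⁶)^4 = 2.48×10⁻¹⁹

Ksp = 2.48×10⁻¹⁹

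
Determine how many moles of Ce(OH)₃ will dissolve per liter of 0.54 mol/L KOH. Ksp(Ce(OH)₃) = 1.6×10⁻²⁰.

Ce(OH)₃(s) ⇌ Ce³⁺(aq) + 3 OH⁻(aq)
Let s be the solubility of Ce(OH)₃ here. The common ion gives [OH⁻] ≈ 0.54 mol/L, and [Ce³⁺] = s.
Ksp = [Ce³⁺][OH⁻]^3 = s(0.54)^3
s = 1.6×10⁻²⁰ / (0.54)^3 = 1.0×10⁻¹⁹
s = 1.0×10⁻¹⁹ mol/L

1.0×10⁻¹⁹ M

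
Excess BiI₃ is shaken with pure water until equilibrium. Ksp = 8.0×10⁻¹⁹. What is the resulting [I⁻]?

3.9×10⁻⁵ M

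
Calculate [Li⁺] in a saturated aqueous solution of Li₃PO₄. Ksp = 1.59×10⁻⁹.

Li₃PO₄(s) ⇌ 3 Li⁺(aq) + PO₄³⁻(aq)
Call the molar solubility s, so that [Li⁺] = 3s and [PO₄³⁻] = s.
Ksp = [Li⁺]^3[PO₄³⁻] = (3s)^3 · s = 27s^4 = 1.59×10⁻⁹
s = 2.77×10⁻³ mol/L
[Li⁺] = 3s = 8.31×10⁻³ mol/L

8.31×10⁻³ M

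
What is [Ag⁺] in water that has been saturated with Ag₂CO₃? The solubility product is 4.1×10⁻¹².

Ag₂CO₃(s) ⇌ 2 Ag⁺(aq) + CO₃²⁻(aq)
Let s be the molar solubility. Then [Ag⁺] = 2s and [CO₃²⁻] = s.
Ksp = [Ag⁺]^2[CO₃²⁻] = (2s)^2 · s = 4s^3 = 4.1×10⁻¹²
s = 1.0×10⁻⁴ mol L⁻¹
[Ag⁺] = 2s = 2.0×10⁻⁴ mol L⁻¹

2.0×10⁻⁴ M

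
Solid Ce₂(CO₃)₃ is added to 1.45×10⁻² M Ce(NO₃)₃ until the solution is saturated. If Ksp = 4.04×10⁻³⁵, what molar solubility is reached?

1.92×10⁻¹¹ M

Ce₂(CO₃)₃(s) ⇌ 2 Ce³⁺(aq) + 3 CO₃²⁻(aq)
Ce³⁺ is already present at 1.45×10⁻² M. If s mol/L of Ce₂(CO₃)₃ dissolves, [CO₃²⁻] = 3s while [Ce³⁺] ≈ 1.45×10⁻² M.
Ksp = [Ce³⁺]^2[CO₃²⁻]^3 = (1.45×10⁻²)^2(3s)^3
(3s)^3 = 4.04×10⁻³⁵ / (1.45×10⁻²)^2 = 1.92×10⁻³¹
s = 1.92×10⁻¹¹ M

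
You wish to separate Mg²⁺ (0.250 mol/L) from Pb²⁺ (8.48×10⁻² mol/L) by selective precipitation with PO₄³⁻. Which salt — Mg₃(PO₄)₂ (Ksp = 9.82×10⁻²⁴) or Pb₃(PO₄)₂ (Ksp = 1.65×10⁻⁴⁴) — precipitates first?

Pb₃(PO₄)₂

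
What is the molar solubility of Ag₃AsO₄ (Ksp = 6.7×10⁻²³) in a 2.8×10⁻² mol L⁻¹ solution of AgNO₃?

3.1×10⁻¹⁸ M

Ag₃AsO₄(s) ⇌ 3 Ag⁺(aq) + AsO₄³⁻(aq)
Ag⁺ is already present at 2.8×10⁻² mol L⁻¹. If s mol/L of Ag₃AsO₄ dissolves, [AsO₄³⁻] = s while [Ag⁺] ≈ 2.8×10⁻² mol L⁻¹.
Ksp = [Ag⁺]^3[AsO₄³⁻] = (2.8×10⁻²)^3s
s = 6.7×10⁻²³ / (2.8×10⁻²)^3 = 3.1×10⁻¹⁸
s = 3.1×10⁻¹⁸ mol L⁻¹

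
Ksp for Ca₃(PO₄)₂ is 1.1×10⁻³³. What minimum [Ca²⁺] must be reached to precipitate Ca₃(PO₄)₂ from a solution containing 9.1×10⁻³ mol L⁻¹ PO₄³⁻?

2.4×10⁻¹⁰ M

Precipitation begins when Q = Ksp.
Ca₃(PO₄)₂(s) ⇌ 3 Ca²⁺(aq) + 2 PO₄³⁻(aq)
Ksp = [Ca²⁺]^3[PO₄³⁻]^2 = [Ca²⁺]^3(9.1×10⁻³)^2
[Ca²⁺]^3 = 1.1×10⁻³³ / (9.1×10⁻³)^2 = 1.3×10⁻²⁹
[Ca²⁺] = 2.4×10⁻¹⁰ mol L⁻¹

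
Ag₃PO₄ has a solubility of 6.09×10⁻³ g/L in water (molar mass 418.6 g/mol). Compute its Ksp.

Ksp = 1.21×10⁻¹⁸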